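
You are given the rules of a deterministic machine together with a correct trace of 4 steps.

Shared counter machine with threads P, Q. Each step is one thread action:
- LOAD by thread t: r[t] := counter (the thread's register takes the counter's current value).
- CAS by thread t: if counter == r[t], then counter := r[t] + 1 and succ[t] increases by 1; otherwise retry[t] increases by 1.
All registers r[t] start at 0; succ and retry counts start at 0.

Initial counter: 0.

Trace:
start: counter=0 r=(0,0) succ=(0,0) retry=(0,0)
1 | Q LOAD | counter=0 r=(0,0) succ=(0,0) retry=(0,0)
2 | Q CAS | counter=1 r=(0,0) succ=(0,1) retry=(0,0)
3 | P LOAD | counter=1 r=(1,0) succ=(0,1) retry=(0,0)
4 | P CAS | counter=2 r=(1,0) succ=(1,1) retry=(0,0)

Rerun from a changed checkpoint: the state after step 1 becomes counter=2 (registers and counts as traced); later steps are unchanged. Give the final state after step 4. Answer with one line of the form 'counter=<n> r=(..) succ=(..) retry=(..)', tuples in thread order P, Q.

counter=3 r=(2,0) succ=(1,0) retry=(0,1)

state after step 1 := counter=2 r=(0,0) succ=(0,0) retry=(0,0)
2 | Q CAS | counter=2 r=(0,0) succ=(0,0) retry=(0,1)
3 | P LOAD | counter=2 r=(2,0) succ=(0,0) retry=(0,1)
4 | P CAS | counter=3 r=(2,0) succ=(1,0) retry=(0,1)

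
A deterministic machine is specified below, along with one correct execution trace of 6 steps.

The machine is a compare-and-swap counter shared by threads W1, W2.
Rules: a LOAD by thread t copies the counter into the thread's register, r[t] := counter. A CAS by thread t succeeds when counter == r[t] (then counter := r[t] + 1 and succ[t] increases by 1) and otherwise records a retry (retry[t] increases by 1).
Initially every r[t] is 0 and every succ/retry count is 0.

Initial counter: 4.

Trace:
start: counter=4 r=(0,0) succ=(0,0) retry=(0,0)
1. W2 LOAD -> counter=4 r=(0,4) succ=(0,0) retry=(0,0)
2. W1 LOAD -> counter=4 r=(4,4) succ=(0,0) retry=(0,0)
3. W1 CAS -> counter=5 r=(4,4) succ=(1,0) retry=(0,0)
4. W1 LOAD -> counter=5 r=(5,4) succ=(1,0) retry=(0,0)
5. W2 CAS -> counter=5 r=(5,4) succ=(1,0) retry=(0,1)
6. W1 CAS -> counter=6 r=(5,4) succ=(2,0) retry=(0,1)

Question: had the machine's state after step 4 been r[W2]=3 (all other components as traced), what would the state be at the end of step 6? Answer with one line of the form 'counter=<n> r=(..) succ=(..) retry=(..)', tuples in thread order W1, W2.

state after step 4 := counter=5 r=(5,3) succ=(1,0) retry=(0,0)
5. W2 CAS -> counter=5 r=(5,3) succ=(1,0) retry=(0,1)
6. W1 CAS -> counter=6 r=(5,3) succ=(2,0) retry=(0,1)

counter=6 r=(5,3) succ=(2,0) retry=(0,1)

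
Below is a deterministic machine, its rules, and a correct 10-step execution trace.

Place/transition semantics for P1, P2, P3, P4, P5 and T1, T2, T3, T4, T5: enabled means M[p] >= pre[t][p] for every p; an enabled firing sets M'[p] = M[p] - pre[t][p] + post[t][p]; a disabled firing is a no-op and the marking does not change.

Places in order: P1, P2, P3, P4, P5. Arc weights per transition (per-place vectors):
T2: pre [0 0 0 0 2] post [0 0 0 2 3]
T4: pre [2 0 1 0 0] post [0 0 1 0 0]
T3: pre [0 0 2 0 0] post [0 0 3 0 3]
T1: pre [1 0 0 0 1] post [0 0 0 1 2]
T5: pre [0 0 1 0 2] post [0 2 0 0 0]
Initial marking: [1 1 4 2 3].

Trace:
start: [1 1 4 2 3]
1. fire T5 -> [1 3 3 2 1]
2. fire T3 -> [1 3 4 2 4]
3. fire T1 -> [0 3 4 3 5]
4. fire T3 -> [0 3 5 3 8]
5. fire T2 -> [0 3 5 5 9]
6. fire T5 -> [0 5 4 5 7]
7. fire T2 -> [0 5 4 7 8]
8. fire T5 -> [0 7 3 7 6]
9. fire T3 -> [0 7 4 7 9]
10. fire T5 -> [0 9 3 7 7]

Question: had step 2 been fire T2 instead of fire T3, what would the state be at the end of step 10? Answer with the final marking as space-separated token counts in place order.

(re-executing from step 2 with the substitution; state before step 2: [1 3 3 2 1])
2. fire T2 -> [1 3 3 2 1]
3. fire T1 -> [0 3 3 3 2]
4. fire T3 -> [0 3 4 3 5]
5. fire T2 -> [0 3 4 5 6]
6. fire T5 -> [0 5 3 5 4]
7. fire T2 -> [0 5 3 7 5]
8. fire T5 -> [0 7 2 7 3]
9. fire T3 -> [0 7 3 7 6]
10. fire T5 -> [0 9 2 7 4]

0 9 2 7 4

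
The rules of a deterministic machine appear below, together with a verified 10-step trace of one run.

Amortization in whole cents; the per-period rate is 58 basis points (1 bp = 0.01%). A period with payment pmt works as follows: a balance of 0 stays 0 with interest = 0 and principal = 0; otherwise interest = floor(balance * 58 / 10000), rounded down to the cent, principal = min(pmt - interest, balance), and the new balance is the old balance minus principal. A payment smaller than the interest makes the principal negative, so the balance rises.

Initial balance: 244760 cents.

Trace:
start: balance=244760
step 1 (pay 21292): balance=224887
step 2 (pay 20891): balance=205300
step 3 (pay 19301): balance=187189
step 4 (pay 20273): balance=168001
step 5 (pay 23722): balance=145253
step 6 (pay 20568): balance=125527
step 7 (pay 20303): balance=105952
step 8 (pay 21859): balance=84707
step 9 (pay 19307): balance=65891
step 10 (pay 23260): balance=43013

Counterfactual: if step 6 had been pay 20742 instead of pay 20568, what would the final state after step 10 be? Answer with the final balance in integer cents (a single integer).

(re-executing from step 6 with the substitution; state before step 6: balance=145253)
step 6 (pay 20742): balance=125353
step 7 (pay 20303): balance=105777
step 8 (pay 21859): balance=84531
step 9 (pay 19307): balance=65714
step 10 (pay 23260): balance=42835

42835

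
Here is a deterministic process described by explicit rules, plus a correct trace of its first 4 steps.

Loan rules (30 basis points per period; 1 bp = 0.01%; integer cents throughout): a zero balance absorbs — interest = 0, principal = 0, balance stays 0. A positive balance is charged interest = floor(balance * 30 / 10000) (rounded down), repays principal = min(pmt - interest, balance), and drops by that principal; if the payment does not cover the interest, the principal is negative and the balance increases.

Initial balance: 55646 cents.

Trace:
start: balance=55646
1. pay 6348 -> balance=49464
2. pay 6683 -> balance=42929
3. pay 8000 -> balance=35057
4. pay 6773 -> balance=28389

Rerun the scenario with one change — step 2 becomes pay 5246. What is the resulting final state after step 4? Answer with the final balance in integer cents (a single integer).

29835

(re-executing from step 2 with the substitution; state before step 2: balance=49464)
2. pay 5246 -> balance=44366
3. pay 8000 -> balance=36499
4. pay 6773 -> balance=29835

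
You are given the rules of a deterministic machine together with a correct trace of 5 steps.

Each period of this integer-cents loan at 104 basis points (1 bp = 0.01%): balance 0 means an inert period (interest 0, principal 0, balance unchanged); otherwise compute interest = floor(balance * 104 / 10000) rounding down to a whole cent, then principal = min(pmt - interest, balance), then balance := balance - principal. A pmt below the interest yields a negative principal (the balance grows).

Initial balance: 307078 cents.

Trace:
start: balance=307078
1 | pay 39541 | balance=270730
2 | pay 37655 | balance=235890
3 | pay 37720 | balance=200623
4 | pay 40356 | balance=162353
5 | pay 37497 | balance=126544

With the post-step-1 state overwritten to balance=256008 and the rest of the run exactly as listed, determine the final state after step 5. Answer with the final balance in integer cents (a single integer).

111200

state after step 1 := balance=256008
2 | pay 37655 | balance=221015
3 | pay 37720 | balance=185593
4 | pay 40356 | balance=147167
5 | pay 37497 | balance=111200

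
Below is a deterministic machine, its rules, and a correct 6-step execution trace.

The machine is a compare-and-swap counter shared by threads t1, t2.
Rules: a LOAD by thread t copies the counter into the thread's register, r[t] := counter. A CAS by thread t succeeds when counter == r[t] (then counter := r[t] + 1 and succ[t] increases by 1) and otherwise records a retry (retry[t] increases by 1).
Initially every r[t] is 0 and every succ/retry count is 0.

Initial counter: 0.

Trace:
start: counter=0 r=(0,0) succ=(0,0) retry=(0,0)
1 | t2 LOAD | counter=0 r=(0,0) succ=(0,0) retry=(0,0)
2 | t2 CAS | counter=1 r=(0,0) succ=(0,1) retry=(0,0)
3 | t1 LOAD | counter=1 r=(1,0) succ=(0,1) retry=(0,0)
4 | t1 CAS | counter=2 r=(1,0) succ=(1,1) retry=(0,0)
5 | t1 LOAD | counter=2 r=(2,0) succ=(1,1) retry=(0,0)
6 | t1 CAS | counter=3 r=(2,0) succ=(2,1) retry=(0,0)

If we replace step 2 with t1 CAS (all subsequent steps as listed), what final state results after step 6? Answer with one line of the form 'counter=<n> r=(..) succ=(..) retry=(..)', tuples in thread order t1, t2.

counter=3 r=(2,0) succ=(3,0) retry=(0,0)

(re-executing from step 2 with the substitution; state before step 2: counter=0 r=(0,0) succ=(0,0) retry=(0,0))
2 | t1 CAS | counter=1 r=(0,0) succ=(1,0) retry=(0,0)
3 | t1 LOAD | counter=1 r=(1,0) succ=(1,0) retry=(0,0)
4 | t1 CAS | counter=2 r=(1,0) succ=(2,0) retry=(0,0)
5 | t1 LOAD | counter=2 r=(2,0) succ=(2,0) retry=(0,0)
6 | t1 CAS | counter=3 r=(2,0) succ=(3,0) retry=(0,0)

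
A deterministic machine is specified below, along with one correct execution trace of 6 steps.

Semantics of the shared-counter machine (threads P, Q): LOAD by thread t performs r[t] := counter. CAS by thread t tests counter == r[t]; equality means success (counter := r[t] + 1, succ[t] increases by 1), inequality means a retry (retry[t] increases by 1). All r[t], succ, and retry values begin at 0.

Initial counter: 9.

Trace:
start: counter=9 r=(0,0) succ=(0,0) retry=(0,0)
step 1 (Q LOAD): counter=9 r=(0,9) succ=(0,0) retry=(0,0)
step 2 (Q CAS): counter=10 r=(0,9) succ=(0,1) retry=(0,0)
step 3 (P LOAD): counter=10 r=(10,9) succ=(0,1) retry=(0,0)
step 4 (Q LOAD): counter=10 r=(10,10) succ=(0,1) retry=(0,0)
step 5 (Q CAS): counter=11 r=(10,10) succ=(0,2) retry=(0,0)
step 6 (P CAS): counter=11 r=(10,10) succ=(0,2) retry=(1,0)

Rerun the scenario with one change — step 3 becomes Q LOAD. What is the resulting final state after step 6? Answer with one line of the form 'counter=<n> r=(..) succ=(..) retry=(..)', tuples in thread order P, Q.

(re-executing from step 3 with the substitution; state before step 3: counter=10 r=(0,9) succ=(0,1) retry=(0,0))
step 3 (Q LOAD): counter=10 r=(0,10) succ=(0,1) retry=(0,0)
step 4 (Q LOAD): counter=10 r=(0,10) succ=(0,1) retry=(0,0)
step 5 (Q CAS): counter=11 r=(0,10) succ=(0,2) retry=(0,0)
step 6 (P CAS): counter=11 r=(0,10) succ=(0,2) retry=(1,0)

counter=11 r=(0,10) succ=(0,2) retry=(1,0)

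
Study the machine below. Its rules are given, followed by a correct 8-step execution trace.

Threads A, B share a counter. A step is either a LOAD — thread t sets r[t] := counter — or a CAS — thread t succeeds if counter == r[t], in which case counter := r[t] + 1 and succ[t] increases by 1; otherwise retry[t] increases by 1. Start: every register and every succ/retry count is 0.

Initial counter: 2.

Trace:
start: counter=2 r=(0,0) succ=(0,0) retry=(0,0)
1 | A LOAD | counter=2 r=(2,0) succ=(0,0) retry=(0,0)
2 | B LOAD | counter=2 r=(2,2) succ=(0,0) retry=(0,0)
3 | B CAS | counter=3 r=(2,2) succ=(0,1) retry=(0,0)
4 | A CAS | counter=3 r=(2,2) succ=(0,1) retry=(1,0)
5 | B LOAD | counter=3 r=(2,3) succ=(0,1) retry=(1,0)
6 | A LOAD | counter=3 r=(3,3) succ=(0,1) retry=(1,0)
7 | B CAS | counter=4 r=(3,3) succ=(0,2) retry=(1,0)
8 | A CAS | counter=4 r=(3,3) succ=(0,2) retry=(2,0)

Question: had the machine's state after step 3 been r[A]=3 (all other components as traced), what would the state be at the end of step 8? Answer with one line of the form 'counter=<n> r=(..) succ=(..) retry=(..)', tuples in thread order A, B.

counter=5 r=(4,4) succ=(1,2) retry=(1,0)

state after step 3 := counter=3 r=(3,2) succ=(0,1) retry=(0,0)
4 | A CAS | counter=4 r=(3,2) succ=(1,1) retry=(0,0)
5 | B LOAD | counter=4 r=(3,4) succ=(1,1) retry=(0,0)
6 | A LOAD | counter=4 r=(4,4) succ=(1,1) retry=(0,0)
7 | B CAS | counter=5 r=(4,4) succ=(1,2) retry=(0,0)
8 | A CAS | counter=5 r=(4,4) succ=(1,2) retry=(1,0)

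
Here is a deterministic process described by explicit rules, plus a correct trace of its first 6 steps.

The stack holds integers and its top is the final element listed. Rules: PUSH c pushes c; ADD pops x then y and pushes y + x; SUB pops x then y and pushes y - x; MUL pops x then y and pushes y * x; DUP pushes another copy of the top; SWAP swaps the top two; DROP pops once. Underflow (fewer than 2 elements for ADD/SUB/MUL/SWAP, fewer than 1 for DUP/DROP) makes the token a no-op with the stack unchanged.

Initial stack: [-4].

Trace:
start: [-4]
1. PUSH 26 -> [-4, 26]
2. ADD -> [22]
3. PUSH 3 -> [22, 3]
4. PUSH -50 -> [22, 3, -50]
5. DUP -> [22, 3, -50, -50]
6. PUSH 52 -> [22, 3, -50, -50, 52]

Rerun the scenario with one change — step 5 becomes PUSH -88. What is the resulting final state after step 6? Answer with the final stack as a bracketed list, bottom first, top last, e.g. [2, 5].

[22, 3, -50, -88, 52]

(re-executing from step 5 with the substitution; state before step 5: [22, 3, -50])
5. PUSH -88 -> [22, 3, -50, -88]
6. PUSH 52 -> [22, 3, -50, -88, 52]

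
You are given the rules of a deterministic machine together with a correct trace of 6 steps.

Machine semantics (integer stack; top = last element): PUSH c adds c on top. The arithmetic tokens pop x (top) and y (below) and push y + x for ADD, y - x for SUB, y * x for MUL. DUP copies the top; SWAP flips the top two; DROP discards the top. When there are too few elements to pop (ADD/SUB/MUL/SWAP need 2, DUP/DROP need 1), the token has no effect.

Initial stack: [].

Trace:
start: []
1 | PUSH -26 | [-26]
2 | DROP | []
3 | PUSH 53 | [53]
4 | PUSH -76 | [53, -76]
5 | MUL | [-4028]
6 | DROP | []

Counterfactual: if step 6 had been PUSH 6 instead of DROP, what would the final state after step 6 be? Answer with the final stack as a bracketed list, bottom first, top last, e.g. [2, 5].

(re-executing from step 6 with the substitution; state before step 6: [-4028])
6 | PUSH 6 | [-4028, 6]

[-4028, 6]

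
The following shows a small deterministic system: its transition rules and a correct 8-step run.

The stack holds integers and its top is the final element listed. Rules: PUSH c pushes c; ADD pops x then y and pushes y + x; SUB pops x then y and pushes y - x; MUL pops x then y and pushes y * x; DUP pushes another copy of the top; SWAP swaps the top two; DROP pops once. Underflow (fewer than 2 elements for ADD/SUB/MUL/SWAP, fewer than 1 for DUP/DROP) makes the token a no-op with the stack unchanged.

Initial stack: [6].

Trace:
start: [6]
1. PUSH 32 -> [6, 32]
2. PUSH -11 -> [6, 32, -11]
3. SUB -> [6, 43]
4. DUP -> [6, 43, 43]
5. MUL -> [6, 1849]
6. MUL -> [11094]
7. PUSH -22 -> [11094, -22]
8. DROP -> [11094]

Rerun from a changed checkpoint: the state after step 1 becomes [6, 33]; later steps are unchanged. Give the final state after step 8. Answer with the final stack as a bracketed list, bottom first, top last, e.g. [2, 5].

[11616]

state after step 1 := [6, 33]
2. PUSH -11 -> [6, 33, -11]
3. SUB -> [6, 44]
4. DUP -> [6, 44, 44]
5. MUL -> [6, 1936]
6. MUL -> [11616]
7. PUSH -22 -> [11616, -22]
8. DROP -> [11616]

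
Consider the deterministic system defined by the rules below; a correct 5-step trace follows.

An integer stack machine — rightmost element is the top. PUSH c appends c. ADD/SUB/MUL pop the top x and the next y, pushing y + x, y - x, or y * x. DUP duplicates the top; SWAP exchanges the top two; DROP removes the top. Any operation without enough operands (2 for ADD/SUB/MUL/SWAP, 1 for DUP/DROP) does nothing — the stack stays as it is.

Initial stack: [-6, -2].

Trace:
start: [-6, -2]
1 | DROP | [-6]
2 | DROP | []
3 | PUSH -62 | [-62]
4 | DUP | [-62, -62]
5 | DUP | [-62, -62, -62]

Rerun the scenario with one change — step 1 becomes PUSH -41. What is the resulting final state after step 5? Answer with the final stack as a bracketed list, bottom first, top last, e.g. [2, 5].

[-6, -2, -62, -62, -62]

(re-executing from step 1 with the substitution; state before step 1: [-6, -2])
1 | PUSH -41 | [-6, -2, -41]
2 | DROP | [-6, -2]
3 | PUSH -62 | [-6, -2, -62]
4 | DUP | [-6, -2, -62, -62]
5 | DUP | [-6, -2, -62, -62, -62]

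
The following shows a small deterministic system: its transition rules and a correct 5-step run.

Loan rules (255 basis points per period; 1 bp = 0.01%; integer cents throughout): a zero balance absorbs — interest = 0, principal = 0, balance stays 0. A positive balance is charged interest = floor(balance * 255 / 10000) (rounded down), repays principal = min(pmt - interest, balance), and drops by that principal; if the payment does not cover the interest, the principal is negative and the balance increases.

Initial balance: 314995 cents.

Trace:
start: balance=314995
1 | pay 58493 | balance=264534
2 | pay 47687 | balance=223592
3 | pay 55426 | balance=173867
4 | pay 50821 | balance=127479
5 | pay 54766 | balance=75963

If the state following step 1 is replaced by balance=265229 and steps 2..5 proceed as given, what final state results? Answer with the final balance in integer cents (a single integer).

76732

state after step 1 := balance=265229
2 | pay 47687 | balance=224305
3 | pay 55426 | balance=174598
4 | pay 50821 | balance=128229
5 | pay 54766 | balance=76732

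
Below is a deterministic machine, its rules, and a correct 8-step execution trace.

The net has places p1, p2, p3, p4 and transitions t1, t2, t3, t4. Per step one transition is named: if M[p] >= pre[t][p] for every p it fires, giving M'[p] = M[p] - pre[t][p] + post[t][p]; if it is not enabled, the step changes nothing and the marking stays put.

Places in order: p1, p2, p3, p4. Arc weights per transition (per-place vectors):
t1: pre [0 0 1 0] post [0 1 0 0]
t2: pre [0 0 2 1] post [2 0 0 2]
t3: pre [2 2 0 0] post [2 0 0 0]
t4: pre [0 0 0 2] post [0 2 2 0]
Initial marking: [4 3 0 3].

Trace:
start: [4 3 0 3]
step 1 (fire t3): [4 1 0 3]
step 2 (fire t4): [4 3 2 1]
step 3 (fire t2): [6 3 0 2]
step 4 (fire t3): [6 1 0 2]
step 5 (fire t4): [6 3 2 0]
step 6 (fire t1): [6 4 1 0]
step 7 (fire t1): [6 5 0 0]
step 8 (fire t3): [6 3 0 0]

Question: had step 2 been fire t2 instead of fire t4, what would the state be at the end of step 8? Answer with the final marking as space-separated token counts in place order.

4 3 0 1

(re-executing from step 2 with the substitution; state before step 2: [4 1 0 3])
step 2 (fire t2): [4 1 0 3]
step 3 (fire t2): [4 1 0 3]
step 4 (fire t3): [4 1 0 3]
step 5 (fire t4): [4 3 2 1]
step 6 (fire t1): [4 4 1 1]
step 7 (fire t1): [4 5 0 1]
step 8 (fire t3): [4 3 0 1]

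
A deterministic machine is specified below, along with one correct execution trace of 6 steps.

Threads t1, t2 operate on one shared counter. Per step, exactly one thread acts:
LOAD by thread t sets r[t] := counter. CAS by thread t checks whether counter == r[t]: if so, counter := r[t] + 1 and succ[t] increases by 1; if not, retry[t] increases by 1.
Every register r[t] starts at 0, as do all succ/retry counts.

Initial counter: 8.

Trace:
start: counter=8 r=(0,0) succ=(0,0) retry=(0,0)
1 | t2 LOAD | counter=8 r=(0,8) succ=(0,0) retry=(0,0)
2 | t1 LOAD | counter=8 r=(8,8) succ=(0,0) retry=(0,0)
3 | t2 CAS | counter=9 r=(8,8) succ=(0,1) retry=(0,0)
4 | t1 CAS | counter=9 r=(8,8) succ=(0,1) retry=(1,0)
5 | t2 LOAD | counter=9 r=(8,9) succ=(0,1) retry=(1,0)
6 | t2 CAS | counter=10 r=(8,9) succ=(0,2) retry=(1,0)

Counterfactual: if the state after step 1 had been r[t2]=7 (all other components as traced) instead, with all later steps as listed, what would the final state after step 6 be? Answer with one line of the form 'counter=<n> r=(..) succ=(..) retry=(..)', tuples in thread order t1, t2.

counter=10 r=(8,9) succ=(1,1) retry=(0,1)

state after step 1 := counter=8 r=(0,7) succ=(0,0) retry=(0,0)
2 | t1 LOAD | counter=8 r=(8,7) succ=(0,0) retry=(0,0)
3 | t2 CAS | counter=8 r=(8,7) succ=(0,0) retry=(0,1)
4 | t1 CAS | counter=9 r=(8,7) succ=(1,0) retry=(0,1)
5 | t2 LOAD | counter=9 r=(8,9) succ=(1,0) retry=(0,1)
6 | t2 CAS | counter=10 r=(8,9) succ=(1,1) retry=(0,1)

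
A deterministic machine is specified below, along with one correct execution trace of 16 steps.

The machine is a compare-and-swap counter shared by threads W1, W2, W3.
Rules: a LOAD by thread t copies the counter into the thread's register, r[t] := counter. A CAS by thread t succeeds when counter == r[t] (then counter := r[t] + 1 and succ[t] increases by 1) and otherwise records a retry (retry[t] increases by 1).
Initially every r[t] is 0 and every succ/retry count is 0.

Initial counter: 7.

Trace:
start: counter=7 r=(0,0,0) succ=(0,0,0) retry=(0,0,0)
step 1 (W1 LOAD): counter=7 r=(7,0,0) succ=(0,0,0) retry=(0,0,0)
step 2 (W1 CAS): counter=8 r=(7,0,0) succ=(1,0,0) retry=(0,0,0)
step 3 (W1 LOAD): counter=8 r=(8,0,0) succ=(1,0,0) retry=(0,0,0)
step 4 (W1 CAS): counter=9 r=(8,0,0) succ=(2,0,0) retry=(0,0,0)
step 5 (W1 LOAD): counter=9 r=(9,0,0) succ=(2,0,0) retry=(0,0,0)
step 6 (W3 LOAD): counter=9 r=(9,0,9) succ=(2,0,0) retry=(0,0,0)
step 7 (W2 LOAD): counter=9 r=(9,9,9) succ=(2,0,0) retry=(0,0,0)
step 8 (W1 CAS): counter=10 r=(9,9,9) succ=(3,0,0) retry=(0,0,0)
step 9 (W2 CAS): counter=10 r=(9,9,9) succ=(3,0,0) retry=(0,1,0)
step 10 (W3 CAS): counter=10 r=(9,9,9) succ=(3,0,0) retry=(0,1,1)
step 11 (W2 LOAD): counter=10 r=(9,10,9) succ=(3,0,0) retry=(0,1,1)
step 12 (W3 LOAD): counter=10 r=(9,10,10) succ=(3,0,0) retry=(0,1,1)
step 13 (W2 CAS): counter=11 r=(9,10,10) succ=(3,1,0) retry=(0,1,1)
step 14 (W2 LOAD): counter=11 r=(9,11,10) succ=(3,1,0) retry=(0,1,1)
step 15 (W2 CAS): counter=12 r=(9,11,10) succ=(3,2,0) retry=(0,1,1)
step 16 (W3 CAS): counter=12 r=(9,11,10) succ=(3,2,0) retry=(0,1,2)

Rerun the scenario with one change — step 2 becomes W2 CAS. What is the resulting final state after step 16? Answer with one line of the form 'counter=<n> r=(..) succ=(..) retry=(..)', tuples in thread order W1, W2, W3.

(re-executing from step 2 with the substitution; state before step 2: counter=7 r=(7,0,0) succ=(0,0,0) retry=(0,0,0))
step 2 (W2 CAS): counter=7 r=(7,0,0) succ=(0,0,0) retry=(0,1,0)
step 3 (W1 LOAD): counter=7 r=(7,0,0) succ=(0,0,0) retry=(0,1,0)
step 4 (W1 CAS): counter=8 r=(7,0,0) succ=(1,0,0) retry=(0,1,0)
step 5 (W1 LOAD): counter=8 r=(8,0,0) succ=(1,0,0) retry=(0,1,0)
step 6 (W3 LOAD): counter=8 r=(8,0,8) succ=(1,0,0) retry=(0,1,0)
step 7 (W2 LOAD): counter=8 r=(8,8,8) succ=(1,0,0) retry=(0,1,0)
step 8 (W1 CAS): counter=9 r=(8,8,8) succ=(2,0,0) retry=(0,1,0)
step 9 (W2 CAS): counter=9 r=(8,8,8) succ=(2,0,0) retry=(0,2,0)
step 10 (W3 CAS): counter=9 r=(8,8,8) succ=(2,0,0) retry=(0,2,1)
step 11 (W2 LOAD): counter=9 r=(8,9,8) succ=(2,0,0) retry=(0,2,1)
step 12 (W3 LOAD): counter=9 r=(8,9,9) succ=(2,0,0) retry=(0,2,1)
step 13 (W2 CAS): counter=10 r=(8,9,9) succ=(2,1,0) retry=(0,2,1)
step 14 (W2 LOAD): counter=10 r=(8,10,9) succ=(2,1,0) retry=(0,2,1)
step 15 (W2 CAS): counter=11 r=(8,10,9) succ=(2,2,0) retry=(0,2,1)
step 16 (W3 CAS): counter=11 r=(8,10,9) succ=(2,2,0) retry=(0,2,2)

counter=11 r=(8,10,9) succ=(2,2,0) retry=(0,2,2)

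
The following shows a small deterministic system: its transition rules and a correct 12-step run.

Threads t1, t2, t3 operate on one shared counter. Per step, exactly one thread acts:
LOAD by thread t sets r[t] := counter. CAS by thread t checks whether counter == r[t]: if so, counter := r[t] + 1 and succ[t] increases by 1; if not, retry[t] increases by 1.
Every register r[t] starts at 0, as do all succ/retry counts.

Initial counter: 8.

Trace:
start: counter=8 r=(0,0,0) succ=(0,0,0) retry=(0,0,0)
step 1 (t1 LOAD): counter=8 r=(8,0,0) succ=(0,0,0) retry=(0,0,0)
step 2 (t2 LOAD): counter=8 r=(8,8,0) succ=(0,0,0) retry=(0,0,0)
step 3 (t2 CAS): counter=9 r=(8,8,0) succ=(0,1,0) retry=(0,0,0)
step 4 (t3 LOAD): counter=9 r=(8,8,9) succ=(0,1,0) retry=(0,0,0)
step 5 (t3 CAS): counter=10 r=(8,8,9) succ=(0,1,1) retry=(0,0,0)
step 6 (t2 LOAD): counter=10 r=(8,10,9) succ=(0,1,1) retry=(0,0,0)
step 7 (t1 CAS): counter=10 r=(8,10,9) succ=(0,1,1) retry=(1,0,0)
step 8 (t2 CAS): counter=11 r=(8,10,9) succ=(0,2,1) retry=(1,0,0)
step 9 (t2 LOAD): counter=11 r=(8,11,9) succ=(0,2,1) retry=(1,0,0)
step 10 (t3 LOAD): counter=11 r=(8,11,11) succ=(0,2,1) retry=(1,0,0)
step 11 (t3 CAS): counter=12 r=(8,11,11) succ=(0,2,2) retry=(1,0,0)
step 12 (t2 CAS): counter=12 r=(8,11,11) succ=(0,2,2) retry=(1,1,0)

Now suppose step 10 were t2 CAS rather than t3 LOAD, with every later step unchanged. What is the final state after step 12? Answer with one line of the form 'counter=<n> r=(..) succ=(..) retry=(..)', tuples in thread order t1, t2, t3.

(re-executing from step 10 with the substitution; state before step 10: counter=11 r=(8,11,9) succ=(0,2,1) retry=(1,0,0))
step 10 (t2 CAS): counter=12 r=(8,11,9) succ=(0,3,1) retry=(1,0,0)
step 11 (t3 CAS): counter=12 r=(8,11,9) succ=(0,3,1) retry=(1,0,1)
step 12 (t2 CAS): counter=12 r=(8,11,9) succ=(0,3,1) retry=(1,1,1)

counter=12 r=(8,11,9) succ=(0,3,1) retry=(1,1,1)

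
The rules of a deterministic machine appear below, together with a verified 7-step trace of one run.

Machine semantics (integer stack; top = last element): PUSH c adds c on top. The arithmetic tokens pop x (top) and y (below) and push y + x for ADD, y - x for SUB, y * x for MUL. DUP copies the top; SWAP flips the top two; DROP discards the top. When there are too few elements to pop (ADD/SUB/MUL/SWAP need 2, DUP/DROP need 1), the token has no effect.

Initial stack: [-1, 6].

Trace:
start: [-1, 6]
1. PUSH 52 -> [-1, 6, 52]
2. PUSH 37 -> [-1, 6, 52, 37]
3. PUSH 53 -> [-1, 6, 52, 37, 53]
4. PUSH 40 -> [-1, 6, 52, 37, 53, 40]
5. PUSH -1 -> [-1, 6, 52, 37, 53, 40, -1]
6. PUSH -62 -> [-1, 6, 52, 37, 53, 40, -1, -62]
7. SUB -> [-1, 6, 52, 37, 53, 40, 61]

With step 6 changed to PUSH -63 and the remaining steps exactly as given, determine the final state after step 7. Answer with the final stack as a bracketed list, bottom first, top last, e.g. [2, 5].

(re-executing from step 6 with the substitution; state before step 6: [-1, 6, 52, 37, 53, 40, -1])
6. PUSH -63 -> [-1, 6, 52, 37, 53, 40, -1, -63]
7. SUB -> [-1, 6, 52, 37, 53, 40, 62]

[-1, 6, 52, 37, 53, 40, 62]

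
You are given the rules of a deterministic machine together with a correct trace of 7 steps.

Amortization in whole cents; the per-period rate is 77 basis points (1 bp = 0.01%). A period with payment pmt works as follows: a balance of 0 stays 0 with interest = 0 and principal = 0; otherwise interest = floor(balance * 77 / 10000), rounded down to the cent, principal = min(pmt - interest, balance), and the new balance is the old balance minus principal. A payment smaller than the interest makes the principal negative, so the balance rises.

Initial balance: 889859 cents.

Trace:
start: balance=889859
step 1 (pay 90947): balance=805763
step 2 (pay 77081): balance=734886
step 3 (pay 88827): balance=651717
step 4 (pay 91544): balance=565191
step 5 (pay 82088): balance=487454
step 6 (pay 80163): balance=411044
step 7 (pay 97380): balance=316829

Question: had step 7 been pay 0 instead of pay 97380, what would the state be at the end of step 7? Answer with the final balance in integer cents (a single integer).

(re-executing from step 7 with the substitution; state before step 7: balance=411044)
step 7 (pay 0): balance=414209

414209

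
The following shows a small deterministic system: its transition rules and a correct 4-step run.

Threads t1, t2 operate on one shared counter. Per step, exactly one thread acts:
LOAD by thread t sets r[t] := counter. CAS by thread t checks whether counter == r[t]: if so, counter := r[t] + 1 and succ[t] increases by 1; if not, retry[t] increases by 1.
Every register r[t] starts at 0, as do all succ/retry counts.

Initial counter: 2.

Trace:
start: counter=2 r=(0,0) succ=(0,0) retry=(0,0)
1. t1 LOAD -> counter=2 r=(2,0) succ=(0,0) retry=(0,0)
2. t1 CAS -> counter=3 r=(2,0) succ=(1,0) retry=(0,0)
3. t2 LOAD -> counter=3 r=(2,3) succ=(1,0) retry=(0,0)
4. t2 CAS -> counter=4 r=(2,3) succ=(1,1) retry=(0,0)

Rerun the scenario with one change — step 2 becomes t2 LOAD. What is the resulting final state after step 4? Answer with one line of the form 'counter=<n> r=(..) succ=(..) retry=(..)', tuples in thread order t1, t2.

counter=3 r=(2,2) succ=(0,1) retry=(0,0)

(re-executing from step 2 with the substitution; state before step 2: counter=2 r=(2,0) succ=(0,0) retry=(0,0))
2. t2 LOAD -> counter=2 r=(2,2) succ=(0,0) retry=(0,0)
3. t2 LOAD -> counter=2 r=(2,2) succ=(0,0) retry=(0,0)
4. t2 CAS -> counter=3 r=(2,2) succ=(0,1) retry=(0,0)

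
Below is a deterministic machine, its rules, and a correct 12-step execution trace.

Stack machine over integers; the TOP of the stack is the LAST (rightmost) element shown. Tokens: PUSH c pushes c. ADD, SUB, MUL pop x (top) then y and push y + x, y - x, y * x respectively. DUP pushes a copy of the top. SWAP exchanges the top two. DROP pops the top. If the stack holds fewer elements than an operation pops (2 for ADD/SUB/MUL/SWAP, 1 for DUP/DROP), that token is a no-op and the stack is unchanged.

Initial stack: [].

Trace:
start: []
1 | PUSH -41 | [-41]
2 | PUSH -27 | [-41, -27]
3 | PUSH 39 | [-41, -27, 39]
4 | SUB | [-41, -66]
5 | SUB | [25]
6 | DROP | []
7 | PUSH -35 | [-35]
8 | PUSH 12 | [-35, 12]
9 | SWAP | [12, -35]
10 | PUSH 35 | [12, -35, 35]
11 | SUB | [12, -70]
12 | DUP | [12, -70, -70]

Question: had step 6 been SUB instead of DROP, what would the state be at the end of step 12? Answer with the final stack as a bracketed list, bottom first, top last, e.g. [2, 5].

[25, 12, -70, -70]

(re-executing from step 6 with the substitution; state before step 6: [25])
6 | SUB | [25]
7 | PUSH -35 | [25, -35]
8 | PUSH 12 | [25, -35, 12]
9 | SWAP | [25, 12, -35]
10 | PUSH 35 | [25, 12, -35, 35]
11 | SUB | [25, 12, -70]
12 | DUP | [25, 12, -70, -70]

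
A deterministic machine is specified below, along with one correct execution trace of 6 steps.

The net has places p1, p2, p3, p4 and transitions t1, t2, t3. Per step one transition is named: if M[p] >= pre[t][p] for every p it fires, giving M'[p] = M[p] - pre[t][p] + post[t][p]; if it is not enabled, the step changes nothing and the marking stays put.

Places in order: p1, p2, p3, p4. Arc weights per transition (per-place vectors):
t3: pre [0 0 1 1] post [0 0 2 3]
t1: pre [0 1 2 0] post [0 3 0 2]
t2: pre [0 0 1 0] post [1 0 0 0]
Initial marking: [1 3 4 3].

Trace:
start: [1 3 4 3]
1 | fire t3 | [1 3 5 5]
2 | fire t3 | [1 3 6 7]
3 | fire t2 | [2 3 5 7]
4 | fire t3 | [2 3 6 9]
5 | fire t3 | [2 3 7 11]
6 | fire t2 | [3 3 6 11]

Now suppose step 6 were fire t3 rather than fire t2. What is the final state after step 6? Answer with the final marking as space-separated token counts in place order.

2 3 8 13

(re-executing from step 6 with the substitution; state before step 6: [2 3 7 11])
6 | fire t3 | [2 3 8 13]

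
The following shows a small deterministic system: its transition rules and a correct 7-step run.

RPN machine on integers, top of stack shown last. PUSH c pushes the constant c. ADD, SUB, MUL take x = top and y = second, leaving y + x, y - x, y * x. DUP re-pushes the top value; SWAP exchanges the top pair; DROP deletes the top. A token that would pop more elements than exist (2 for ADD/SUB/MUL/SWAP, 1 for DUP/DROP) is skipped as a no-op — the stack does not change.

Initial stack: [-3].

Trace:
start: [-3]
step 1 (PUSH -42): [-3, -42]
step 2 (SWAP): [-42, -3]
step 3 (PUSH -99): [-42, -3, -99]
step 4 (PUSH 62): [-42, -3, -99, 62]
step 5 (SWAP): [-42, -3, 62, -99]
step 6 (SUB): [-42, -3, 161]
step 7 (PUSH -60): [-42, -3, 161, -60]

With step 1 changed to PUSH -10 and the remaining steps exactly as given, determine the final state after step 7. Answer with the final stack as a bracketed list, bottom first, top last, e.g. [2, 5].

(re-executing from step 1 with the substitution; state before step 1: [-3])
step 1 (PUSH -10): [-3, -10]
step 2 (SWAP): [-10, -3]
step 3 (PUSH -99): [-10, -3, -99]
step 4 (PUSH 62): [-10, -3, -99, 62]
step 5 (SWAP): [-10, -3, 62, -99]
step 6 (SUB): [-10, -3, 161]
step 7 (PUSH -60): [-10, -3, 161, -60]

[-10, -3, 161, -60]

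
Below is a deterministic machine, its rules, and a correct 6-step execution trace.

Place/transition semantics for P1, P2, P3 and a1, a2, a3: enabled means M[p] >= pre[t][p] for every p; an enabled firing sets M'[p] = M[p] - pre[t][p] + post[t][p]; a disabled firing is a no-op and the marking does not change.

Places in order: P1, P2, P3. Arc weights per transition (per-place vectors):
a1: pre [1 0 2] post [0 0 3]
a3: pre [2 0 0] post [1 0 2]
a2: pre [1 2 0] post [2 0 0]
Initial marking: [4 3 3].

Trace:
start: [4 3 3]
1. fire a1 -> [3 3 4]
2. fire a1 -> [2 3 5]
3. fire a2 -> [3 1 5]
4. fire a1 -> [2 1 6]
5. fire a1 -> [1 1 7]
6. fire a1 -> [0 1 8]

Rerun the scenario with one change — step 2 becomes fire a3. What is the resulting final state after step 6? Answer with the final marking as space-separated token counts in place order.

0 1 9

(re-executing from step 2 with the substitution; state before step 2: [3 3 4])
2. fire a3 -> [2 3 6]
3. fire a2 -> [3 1 6]
4. fire a1 -> [2 1 7]
5. fire a1 -> [1 1 8]
6. fire a1 -> [0 1 9]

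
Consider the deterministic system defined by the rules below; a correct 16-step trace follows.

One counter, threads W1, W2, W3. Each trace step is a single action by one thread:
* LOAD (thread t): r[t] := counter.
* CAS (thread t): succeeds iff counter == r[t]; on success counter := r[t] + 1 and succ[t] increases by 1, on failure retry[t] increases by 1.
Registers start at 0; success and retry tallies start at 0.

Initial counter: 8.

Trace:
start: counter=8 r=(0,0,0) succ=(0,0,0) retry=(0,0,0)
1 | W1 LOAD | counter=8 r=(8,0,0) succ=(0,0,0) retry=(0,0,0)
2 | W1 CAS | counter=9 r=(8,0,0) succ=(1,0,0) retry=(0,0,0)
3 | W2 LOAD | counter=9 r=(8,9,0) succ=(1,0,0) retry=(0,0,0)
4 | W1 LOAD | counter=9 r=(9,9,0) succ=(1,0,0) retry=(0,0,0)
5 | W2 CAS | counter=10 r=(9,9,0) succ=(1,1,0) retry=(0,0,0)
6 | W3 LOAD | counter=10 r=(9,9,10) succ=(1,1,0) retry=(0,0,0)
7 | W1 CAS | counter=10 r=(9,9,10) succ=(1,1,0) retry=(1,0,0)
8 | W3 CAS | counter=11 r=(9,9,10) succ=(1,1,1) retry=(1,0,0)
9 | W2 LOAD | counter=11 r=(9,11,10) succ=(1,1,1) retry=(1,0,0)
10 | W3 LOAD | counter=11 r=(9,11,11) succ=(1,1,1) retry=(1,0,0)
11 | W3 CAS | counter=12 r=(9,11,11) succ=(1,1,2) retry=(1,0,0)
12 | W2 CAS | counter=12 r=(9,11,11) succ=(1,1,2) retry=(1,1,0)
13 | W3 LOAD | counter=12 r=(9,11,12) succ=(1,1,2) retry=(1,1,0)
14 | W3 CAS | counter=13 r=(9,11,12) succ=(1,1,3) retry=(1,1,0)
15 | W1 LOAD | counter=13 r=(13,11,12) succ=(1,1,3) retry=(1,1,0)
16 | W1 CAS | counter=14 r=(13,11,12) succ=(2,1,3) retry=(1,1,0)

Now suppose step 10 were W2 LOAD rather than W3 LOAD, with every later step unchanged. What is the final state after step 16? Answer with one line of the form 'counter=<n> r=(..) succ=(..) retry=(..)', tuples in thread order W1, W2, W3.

(re-executing from step 10 with the substitution; state before step 10: counter=11 r=(9,11,10) succ=(1,1,1) retry=(1,0,0))
10 | W2 LOAD | counter=11 r=(9,11,10) succ=(1,1,1) retry=(1,0,0)
11 | W3 CAS | counter=11 r=(9,11,10) succ=(1,1,1) retry=(1,0,1)
12 | W2 CAS | counter=12 r=(9,11,10) succ=(1,2,1) retry=(1,0,1)
13 | W3 LOAD | counter=12 r=(9,11,12) succ=(1,2,1) retry=(1,0,1)
14 | W3 CAS | counter=13 r=(9,11,12) succ=(1,2,2) retry=(1,0,1)
15 | W1 LOAD | counter=13 r=(13,11,12) succ=(1,2,2) retry=(1,0,1)
16 | W1 CAS | counter=14 r=(13,11,12) succ=(2,2,2) retry=(1,0,1)

counter=14 r=(13,11,12) succ=(2,2,2) retry=(1,0,1)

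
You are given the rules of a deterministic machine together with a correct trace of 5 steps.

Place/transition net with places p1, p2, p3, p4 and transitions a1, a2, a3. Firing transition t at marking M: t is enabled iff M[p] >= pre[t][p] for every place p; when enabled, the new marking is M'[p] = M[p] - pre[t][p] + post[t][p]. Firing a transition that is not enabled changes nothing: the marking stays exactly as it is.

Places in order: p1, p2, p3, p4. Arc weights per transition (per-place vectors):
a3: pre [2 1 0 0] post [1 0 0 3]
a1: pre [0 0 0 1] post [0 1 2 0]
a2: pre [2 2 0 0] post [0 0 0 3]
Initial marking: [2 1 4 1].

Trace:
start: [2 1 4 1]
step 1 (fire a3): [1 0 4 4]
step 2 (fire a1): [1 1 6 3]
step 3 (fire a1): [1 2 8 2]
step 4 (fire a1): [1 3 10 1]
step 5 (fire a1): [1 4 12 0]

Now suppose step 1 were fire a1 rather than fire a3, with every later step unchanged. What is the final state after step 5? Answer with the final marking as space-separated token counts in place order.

(re-executing from step 1 with the substitution; state before step 1: [2 1 4 1])
step 1 (fire a1): [2 2 6 0]
step 2 (fire a1): [2 2 6 0]
step 3 (fire a1): [2 2 6 0]
step 4 (fire a1): [2 2 6 0]
step 5 (fire a1): [2 2 6 0]

2 2 6 0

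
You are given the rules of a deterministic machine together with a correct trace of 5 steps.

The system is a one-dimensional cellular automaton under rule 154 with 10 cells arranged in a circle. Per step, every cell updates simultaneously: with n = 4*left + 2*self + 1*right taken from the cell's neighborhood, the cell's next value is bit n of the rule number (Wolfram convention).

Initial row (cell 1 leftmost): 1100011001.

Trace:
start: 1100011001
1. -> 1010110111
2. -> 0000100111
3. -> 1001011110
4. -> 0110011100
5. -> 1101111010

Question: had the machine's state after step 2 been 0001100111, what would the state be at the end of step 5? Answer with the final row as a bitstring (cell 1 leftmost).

0101111010

state after step 2 := 0001100111
3. -> 1011011110
4. -> 0010011100
5. -> 0101111010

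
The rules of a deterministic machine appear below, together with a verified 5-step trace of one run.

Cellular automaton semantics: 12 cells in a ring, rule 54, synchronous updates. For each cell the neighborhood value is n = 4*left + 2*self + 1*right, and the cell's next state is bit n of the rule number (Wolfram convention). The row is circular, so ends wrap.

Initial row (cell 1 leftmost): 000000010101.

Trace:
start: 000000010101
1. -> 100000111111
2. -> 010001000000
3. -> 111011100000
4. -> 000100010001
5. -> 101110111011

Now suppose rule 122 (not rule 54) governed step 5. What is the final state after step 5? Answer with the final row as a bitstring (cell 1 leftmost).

101010101010

(re-executing step 5 under rule 122; state before step 5: 000100010001)
5. -> 101010101010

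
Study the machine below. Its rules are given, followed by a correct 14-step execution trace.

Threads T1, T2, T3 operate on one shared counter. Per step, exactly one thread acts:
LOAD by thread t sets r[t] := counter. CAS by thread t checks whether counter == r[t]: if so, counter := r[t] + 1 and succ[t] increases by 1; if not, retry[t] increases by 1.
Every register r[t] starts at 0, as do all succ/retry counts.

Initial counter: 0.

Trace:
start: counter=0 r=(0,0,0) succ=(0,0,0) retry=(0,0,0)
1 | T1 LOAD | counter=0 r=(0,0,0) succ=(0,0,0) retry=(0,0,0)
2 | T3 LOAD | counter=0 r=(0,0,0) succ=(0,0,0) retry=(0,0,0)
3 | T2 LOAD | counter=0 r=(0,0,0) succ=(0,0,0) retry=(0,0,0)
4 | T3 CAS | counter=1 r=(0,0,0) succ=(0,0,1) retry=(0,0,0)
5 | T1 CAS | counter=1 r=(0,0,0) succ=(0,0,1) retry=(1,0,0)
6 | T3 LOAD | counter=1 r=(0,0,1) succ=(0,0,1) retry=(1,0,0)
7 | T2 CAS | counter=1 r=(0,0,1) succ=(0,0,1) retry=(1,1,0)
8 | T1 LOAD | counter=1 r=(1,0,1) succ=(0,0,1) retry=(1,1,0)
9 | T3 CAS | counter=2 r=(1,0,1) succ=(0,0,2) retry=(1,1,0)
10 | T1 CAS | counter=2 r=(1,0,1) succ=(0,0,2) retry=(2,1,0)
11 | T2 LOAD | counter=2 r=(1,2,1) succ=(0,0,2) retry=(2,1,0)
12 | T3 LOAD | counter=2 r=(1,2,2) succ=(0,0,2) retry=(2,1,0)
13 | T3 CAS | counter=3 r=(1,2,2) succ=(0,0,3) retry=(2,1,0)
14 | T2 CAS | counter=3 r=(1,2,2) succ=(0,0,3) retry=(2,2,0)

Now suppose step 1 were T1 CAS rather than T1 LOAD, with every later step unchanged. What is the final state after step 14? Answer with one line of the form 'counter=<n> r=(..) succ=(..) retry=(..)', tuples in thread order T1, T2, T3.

(re-executing from step 1 with the substitution; state before step 1: counter=0 r=(0,0,0) succ=(0,0,0) retry=(0,0,0))
1 | T1 CAS | counter=1 r=(0,0,0) succ=(1,0,0) retry=(0,0,0)
2 | T3 LOAD | counter=1 r=(0,0,1) succ=(1,0,0) retry=(0,0,0)
3 | T2 LOAD | counter=1 r=(0,1,1) succ=(1,0,0) retry=(0,0,0)
4 | T3 CAS | counter=2 r=(0,1,1) succ=(1,0,1) retry=(0,0,0)
5 | T1 CAS | counter=2 r=(0,1,1) succ=(1,0,1) retry=(1,0,0)
6 | T3 LOAD | counter=2 r=(0,1,2) succ=(1,0,1) retry=(1,0,0)
7 | T2 CAS | counter=2 r=(0,1,2) succ=(1,0,1) retry=(1,1,0)
8 | T1 LOAD | counter=2 r=(2,1,2) succ=(1,0,1) retry=(1,1,0)
9 | T3 CAS | counter=3 r=(2,1,2) succ=(1,0,2) retry=(1,1,0)
10 | T1 CAS | counter=3 r=(2,1,2) succ=(1,0,2) retry=(2,1,0)
11 | T2 LOAD | counter=3 r=(2,3,2) succ=(1,0,2) retry=(2,1,0)
12 | T3 LOAD | counter=3 r=(2,3,3) succ=(1,0,2) retry=(2,1,0)
13 | T3 CAS | counter=4 r=(2,3,3) succ=(1,0,3) retry=(2,1,0)
14 | T2 CAS | counter=4 r=(2,3,3) succ=(1,0,3) retry=(2,2,0)

counter=4 r=(2,3,3) succ=(1,0,3) retry=(2,2,0)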